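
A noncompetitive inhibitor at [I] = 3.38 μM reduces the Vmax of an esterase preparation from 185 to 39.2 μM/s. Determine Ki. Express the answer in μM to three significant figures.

0.909 μM

Noncompetitive: Vmax,app = Vmax/α with α = 1 + [I]/Ki.
α = Vmax/Vmax,app = 185/39.2 = 4.719.
Since α = 1 + [I]/Ki, [I]/Ki = 4.719 − 1 = 3.719 and Ki = 3.38/3.719 = 0.909 μM.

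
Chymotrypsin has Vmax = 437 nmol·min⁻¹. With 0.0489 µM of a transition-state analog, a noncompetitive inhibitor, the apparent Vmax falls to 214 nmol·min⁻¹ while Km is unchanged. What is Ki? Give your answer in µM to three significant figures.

0.0469 µM

Noncompetitive: Vmax,app = Vmax/α with α = 1 + [I]/Ki.
α = Vmax/Vmax,app = 437/214 = 2.042.
Since α = 1 + [I]/Ki, [I]/Ki = 2.042 − 1 = 1.042 and Ki = 0.0489/1.042 = 0.0469 µM.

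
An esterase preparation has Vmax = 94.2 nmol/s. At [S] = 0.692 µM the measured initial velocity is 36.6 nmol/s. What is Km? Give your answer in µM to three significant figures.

From v = Vmax[S]/(Km+[S]), Km = [S](Vmax − v)/v.
Km = 0.692 × (94.2 − 36.6) / 36.6 = 39.86/36.6 = 1.09 µM.

1.09 µM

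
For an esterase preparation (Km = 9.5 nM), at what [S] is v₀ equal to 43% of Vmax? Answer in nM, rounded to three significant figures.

7.17 nM

v/Vmax = [S]/(Km+[S]) = 0.43, so [S] = Km·0.43/(1 − 0.43) = 9.5 × 0.7544.
[S] = 7.17 nM.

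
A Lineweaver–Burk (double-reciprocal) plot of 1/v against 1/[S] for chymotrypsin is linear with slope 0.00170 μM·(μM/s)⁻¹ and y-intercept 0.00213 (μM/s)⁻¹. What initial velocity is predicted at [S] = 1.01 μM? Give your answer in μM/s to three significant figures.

The y-intercept is 1/Vmax, so Vmax = 1/0.00213 = 469 μM/s.
The slope is Km/Vmax, so Km = 0.00170 × 469 = 0.798 μM.
Then v = 469 × 1.01/(0.798 + 1.01) = 262 μM/s.

262 μM/s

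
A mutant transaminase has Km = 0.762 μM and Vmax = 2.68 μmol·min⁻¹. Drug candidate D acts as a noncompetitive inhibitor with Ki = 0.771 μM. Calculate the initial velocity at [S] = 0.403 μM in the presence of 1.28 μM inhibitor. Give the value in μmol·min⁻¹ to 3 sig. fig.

0.348 μmol·min⁻¹

α = 1 + [I]/Ki = 1 + 1.28/0.771 = 2.660.
For a noncompetitive inhibitor, Vmax is reduced to Vmax/α while Km is unchanged: Km,app = 0.762 μM, Vmax,app = 1.01 μmol·min⁻¹.
v = Vmax,app·[S]/(Km,app + [S]) = 1.01 × 0.403/(0.762 + 0.403) = 0.348 μmol·min⁻¹.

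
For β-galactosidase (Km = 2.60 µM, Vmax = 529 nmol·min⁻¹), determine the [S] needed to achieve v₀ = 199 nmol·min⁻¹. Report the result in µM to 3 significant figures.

1.57 µM

Rearranging v = Vmax[S]/(Km+[S]) gives [S] = Km·v/(Vmax − v).
[S] = 2.60 × 199 / (529 − 199) = 517.4/330.0 = 1.57 µM.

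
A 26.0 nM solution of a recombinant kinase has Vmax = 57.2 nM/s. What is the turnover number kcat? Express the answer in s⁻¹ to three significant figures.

2.20 s⁻¹

kcat = Vmax/[E]total = 57.2 nM/s / 26.0 nM = 2.20 s⁻¹.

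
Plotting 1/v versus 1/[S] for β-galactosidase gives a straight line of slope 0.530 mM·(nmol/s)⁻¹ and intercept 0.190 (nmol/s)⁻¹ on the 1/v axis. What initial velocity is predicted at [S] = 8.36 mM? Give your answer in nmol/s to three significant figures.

The y-intercept is 1/Vmax, so Vmax = 1/0.190 = 5.26 nmol/s.
The slope is Km/Vmax, so Km = 0.530 × 5.26 = 2.79 mM.
Then v = 5.26 × 8.36/(2.79 + 8.36) = 3.95 nmol/s.

3.95 nmol/s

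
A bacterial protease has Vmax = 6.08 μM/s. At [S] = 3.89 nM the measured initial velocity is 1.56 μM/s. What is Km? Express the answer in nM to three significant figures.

11.3 nM

From v = Vmax[S]/(Km+[S]), Km = [S](Vmax − v)/v.
Km = 3.89 × (6.08 − 1.56) / 1.56 = 17.58/1.56 = 11.3 nM.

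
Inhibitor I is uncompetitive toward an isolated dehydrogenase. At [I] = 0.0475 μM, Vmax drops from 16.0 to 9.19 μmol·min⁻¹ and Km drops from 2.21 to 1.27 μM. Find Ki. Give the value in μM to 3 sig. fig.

Uncompetitive: Vmax,app = Vmax/α (and Km,app = Km/α) with α = 1 + [I]/Ki.
α = Vmax/Vmax,app = 16.0/9.19 = 1.741.
Since α = 1 + [I]/Ki, [I]/Ki = 1.741 − 1 = 0.7410 and Ki = 0.0475/0.7410 = 0.0641 μM.

0.0641 μM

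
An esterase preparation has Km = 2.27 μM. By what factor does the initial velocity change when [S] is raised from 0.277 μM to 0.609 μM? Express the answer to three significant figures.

The fractional saturations are [S]/(Km+[S]) = 0.277/2.547 = 0.1088 and 0.609/2.879 = 0.2115.
v₂/v₁ is just their ratio: 0.2115/0.1088 = 1.95.

1.95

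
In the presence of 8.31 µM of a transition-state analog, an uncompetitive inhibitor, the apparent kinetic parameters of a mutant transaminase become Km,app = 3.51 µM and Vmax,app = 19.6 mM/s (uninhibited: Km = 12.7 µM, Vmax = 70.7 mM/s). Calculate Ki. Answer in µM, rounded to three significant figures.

3.19 µM

Uncompetitive: Vmax,app = Vmax/α (and Km,app = Km/α) with α = 1 + [I]/Ki.
α = Vmax/Vmax,app = 70.7/19.6 = 3.607.
Since α = 1 + [I]/Ki, [I]/Ki = 3.607 − 1 = 2.607 and Ki = 8.31/2.607 = 3.19 µM.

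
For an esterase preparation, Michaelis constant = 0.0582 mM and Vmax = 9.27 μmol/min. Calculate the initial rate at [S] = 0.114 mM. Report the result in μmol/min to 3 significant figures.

[S]/(Km+[S]) = 0.114/0.1722 = 0.6620, the fractional saturation.
v = 0.6620 × Vmax = 0.6620 × 9.27 = 6.14 μmol/min.

6.14 μmol/min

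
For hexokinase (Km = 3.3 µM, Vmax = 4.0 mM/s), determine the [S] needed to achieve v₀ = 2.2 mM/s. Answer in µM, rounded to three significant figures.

The required fractional saturation is v/Vmax = 2.2/4.0 = 0.5500.
Then [S]/(Km+[S]) = 0.5500 ⇒ [S] = 3.3 × 0.5500/(1 − 0.5500) = 4.03 µM.

4.03 µM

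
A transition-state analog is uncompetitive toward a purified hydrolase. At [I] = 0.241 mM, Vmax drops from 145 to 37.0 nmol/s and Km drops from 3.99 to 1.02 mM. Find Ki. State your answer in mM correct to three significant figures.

Uncompetitive: Vmax,app = Vmax/α (and Km,app = Km/α) with α = 1 + [I]/Ki.
α = Vmax/Vmax,app = 145/37.0 = 3.919.
Since α = 1 + [I]/Ki, [I]/Ki = 3.919 − 1 = 2.919 and Ki = 0.241/2.919 = 0.0826 mM.

0.0826 mM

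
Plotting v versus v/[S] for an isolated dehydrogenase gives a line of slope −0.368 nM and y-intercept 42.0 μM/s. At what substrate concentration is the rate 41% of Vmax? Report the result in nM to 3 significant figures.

The Eadie–Hofstee slope gives Km = 0.368 nM (slope = −Km).
v/Vmax = [S]/(Km+[S]) = 0.41 ⇒ [S] = Km·0.41/(1−0.41) = 0.368 × 0.6949 = 0.256 nM.

0.256 nM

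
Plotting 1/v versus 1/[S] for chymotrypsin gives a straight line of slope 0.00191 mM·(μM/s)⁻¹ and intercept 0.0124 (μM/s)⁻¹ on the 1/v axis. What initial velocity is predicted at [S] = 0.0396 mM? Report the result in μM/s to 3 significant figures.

16.5 μM/s

The y-intercept is 1/Vmax, so Vmax = 1/0.0124 = 80.6 μM/s.
The slope is Km/Vmax, so Km = 0.00191 × 80.6 = 0.154 mM.
Then v = 80.6 × 0.0396/(0.154 + 0.0396) = 16.5 μM/s.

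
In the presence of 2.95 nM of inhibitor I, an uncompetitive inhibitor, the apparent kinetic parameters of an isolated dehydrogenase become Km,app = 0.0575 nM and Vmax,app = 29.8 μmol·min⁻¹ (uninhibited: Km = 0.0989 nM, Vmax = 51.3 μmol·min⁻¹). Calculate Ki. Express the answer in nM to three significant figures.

4.09 nM

Uncompetitive: Vmax,app = Vmax/α (and Km,app = Km/α) with α = 1 + [I]/Ki.
α = Vmax/Vmax,app = 51.3/29.8 = 1.721.
Since α = 1 + [I]/Ki, [I]/Ki = 1.721 − 1 = 0.7215 and Ki = 2.95/0.7215 = 4.09 nM.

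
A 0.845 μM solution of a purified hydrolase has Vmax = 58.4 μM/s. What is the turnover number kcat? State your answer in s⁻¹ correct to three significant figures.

69.1 s⁻¹

kcat = Vmax/[E]total = 58.4 μM/s / 0.845 μM = 69.1 s⁻¹.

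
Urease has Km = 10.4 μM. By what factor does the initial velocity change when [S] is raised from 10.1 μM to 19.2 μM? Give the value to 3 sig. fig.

1.32

Since Vmax cancels, v₂/v₁ = [S]₂(Km+[S]₁) / [S]₁(Km+[S]₂).
= 19.2×(10.4+10.1) / (10.1×(10.4+19.2)) = 393.6/299.0 = 1.32.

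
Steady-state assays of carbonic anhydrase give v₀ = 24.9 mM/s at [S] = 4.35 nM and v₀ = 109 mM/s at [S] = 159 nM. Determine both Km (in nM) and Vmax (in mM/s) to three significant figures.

Km = 16.7 nM; Vmax = 120 mM/s

From v = Vmax[S]/(Km+[S]), each point gives Vmax = v(Km+[S])/[S].
Equating: 24.9(Km+4.35)/4.35 = 109(Km+159)/159.
5.724·Km + 24.9 = 0.6855·Km + 109, so (5.724 − 0.6855)·Km = 109 − 24.9.
Km = 84.10/5.039 = 16.7 nM; then Vmax = 24.9(16.7+4.35)/4.35 = 120 mM/s.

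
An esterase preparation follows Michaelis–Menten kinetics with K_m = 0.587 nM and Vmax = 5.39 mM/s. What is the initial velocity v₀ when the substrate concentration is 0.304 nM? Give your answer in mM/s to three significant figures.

[S]/(Km+[S]) = 0.304/0.8910 = 0.3412, the fractional saturation.
v = 0.3412 × Vmax = 0.3412 × 5.39 = 1.84 mM/s.

1.84 mM/s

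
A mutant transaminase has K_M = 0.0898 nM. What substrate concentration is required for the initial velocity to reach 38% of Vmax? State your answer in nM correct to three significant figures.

v/Vmax = [S]/(Km+[S]) = 0.38, so [S] = Km·0.38/(1 − 0.38) = 0.0898 × 0.6129.
[S] = 0.0550 nM.

0.0550 nM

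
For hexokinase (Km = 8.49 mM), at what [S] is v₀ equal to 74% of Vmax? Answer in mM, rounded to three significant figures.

v/Vmax = [S]/(Km+[S]) = 0.74, so [S] = Km·0.74/(1 − 0.74) = 8.49 × 2.846.
[S] = 24.2 mM.

24.2 mM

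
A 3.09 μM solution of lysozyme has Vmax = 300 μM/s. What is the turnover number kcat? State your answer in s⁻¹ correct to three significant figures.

97.1 s⁻¹

kcat = Vmax/[E]total = 300 μM/s / 3.09 μM = 97.1 s⁻¹.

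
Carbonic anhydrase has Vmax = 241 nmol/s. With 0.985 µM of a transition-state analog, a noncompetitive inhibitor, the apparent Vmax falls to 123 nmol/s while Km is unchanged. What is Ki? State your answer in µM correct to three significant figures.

1.03 µM

Noncompetitive: Vmax,app = Vmax/α with α = 1 + [I]/Ki.
α = Vmax/Vmax,app = 241/123 = 1.959.
Since α = 1 + [I]/Ki, [I]/Ki = 1.959 − 1 = 0.9593 and Ki = 0.985/0.9593 = 1.03 µM.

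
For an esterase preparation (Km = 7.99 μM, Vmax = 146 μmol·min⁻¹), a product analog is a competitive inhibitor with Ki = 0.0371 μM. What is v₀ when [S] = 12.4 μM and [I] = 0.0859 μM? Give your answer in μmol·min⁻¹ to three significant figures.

46.6 μmol·min⁻¹

With α = 1 + [I]/Ki = 1 + 0.0859/0.0371 = 3.315, the competitive rate law is v = Vmax[S] / (αKm + [S]).
v = 146×12.4 / (3.315×7.99 + 12.4) = 1810/38.89 = 46.6 μmol·min⁻¹.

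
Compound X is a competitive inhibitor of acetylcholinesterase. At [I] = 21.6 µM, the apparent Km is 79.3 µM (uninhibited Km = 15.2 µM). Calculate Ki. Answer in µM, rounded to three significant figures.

Competitive: Km,app = α·Km with α = 1 + [I]/Ki.
α = Km,app/Km = 79.3/15.2 = 5.217.
Since α = 1 + [I]/Ki, [I]/Ki = 5.217 − 1 = 4.217 and Ki = 21.6/4.217 = 5.12 µM.

5.12 µM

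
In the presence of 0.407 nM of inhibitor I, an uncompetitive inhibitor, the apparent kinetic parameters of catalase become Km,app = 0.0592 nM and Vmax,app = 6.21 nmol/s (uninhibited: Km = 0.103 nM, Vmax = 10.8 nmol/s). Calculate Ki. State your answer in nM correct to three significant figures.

0.551 nM

Uncompetitive: Vmax,app = Vmax/α (and Km,app = Km/α) with α = 1 + [I]/Ki.
α = Vmax/Vmax,app = 10.8/6.21 = 1.739.
Since α = 1 + [I]/Ki, [I]/Ki = 1.739 − 1 = 0.7391 and Ki = 0.407/0.7391 = 0.551 nM.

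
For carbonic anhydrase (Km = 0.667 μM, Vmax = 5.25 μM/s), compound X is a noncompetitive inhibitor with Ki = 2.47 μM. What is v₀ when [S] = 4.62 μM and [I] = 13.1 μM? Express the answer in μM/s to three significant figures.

α = 1 + [I]/Ki = 1 + 13.1/2.47 = 6.304.
For a noncompetitive inhibitor, Vmax is reduced to Vmax/α while Km is unchanged: Km,app = 0.667 μM, Vmax,app = 0.833 μM/s.
v = Vmax,app·[S]/(Km,app + [S]) = 0.833 × 4.62/(0.667 + 4.62) = 0.728 μM/s.

0.728 μM/s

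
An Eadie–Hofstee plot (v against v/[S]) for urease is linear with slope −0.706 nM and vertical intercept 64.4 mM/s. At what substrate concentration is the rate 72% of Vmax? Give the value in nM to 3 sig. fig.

1.82 nM

The Eadie–Hofstee slope gives Km = 0.706 nM (slope = −Km).
v/Vmax = [S]/(Km+[S]) = 0.72 ⇒ [S] = Km·0.72/(1−0.72) = 0.706 × 2.571 = 1.82 nM.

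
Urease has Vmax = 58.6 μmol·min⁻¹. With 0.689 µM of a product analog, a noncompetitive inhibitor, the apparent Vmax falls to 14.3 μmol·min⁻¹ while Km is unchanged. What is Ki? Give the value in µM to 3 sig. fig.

Noncompetitive: Vmax,app = Vmax/α with α = 1 + [I]/Ki.
α = Vmax/Vmax,app = 58.6/14.3 = 4.098.
Since α = 1 + [I]/Ki, [I]/Ki = 4.098 − 1 = 3.098 and Ki = 0.689/3.098 = 0.222 µM.

0.222 µM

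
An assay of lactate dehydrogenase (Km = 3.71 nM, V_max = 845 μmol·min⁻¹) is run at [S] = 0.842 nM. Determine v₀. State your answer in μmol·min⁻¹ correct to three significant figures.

v = Vmax·[S]/(Km + [S]) = 845 × 0.842 / (3.71 + 0.842)
  = 711.5 / 4.552 = 156 μmol·min⁻¹.

156 μmol·min⁻¹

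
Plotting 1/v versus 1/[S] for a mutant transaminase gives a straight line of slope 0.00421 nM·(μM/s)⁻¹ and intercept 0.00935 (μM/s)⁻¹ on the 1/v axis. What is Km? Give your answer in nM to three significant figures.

0.450 nM

y-intercept = 1/Vmax ⇒ Vmax = 107 μM/s; slope = Km/Vmax ⇒ Km = slope × Vmax.
Km = 0.00421 × 107 = 0.450 nM.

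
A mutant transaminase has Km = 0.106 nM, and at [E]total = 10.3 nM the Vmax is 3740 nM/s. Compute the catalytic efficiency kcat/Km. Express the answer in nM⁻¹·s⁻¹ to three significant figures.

kcat = Vmax/[E]total = 3740/10.3 = 363 s⁻¹.
kcat/Km = 363/0.106 = 3430 nM⁻¹·s⁻¹.

3430 nM⁻¹·s⁻¹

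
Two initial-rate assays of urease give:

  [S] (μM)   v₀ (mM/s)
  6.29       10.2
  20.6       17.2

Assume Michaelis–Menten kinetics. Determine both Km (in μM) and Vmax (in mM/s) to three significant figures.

Km = 8.90 μM; Vmax = 24.6 mM/s

In reciprocal form, 1/v = (Km/Vmax)·(1/[S]) + 1/Vmax. The two points give (1/[S], 1/v) = (0.1590, 0.09804) and (0.04854, 0.05814).
Slope = (0.09804 − 0.05814)/(0.1590 − 0.04854) = 0.3613; intercept = 0.09804 − 0.3613×0.1590 = 0.04060.
Vmax = 1/intercept = 24.6 mM/s; Km = slope × Vmax = 0.3613 × 24.6 = 8.90 μM.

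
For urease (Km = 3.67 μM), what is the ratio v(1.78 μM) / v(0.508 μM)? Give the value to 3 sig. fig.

Since Vmax cancels, v₂/v₁ = [S]₂(Km+[S]₁) / [S]₁(Km+[S]₂).
= 1.78×(3.67+0.508) / (0.508×(3.67+1.78)) = 7.437/2.769 = 2.69.

2.69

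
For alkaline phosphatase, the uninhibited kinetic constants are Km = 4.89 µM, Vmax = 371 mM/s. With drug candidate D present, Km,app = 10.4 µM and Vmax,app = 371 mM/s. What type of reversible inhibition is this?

Km increases (4.89 → 10.4 µM) while Vmax is unchanged — the hallmark of competitive inhibition.

competitive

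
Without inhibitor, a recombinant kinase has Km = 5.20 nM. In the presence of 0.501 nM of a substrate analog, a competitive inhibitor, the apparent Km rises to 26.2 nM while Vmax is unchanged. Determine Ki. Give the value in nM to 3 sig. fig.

0.124 nM

Competitive: Km,app = α·Km with α = 1 + [I]/Ki.
α = Km,app/Km = 26.2/5.20 = 5.038.
Ki = [I]/(α − 1) = 0.501/4.038 = 0.124 nM.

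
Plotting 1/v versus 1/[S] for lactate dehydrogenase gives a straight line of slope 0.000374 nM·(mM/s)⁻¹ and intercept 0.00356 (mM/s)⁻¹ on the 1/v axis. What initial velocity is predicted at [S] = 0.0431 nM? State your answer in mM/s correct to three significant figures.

The y-intercept is 1/Vmax, so Vmax = 1/0.00356 = 281 mM/s.
The slope is Km/Vmax, so Km = 0.000374 × 281 = 0.105 nM.
Then v = 281 × 0.0431/(0.105 + 0.0431) = 81.7 mM/s.

81.7 mM/s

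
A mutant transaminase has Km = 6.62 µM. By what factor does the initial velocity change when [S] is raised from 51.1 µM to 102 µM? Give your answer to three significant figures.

The fractional saturations are [S]/(Km+[S]) = 51.1/57.72 = 0.8853 and 102/108.6 = 0.9391.
v₂/v₁ is just their ratio: 0.9391/0.8853 = 1.06.

1.06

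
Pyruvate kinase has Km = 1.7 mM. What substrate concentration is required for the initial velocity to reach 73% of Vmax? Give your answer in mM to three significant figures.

v/Vmax = [S]/(Km+[S]) = 0.73, so [S] = Km·0.73/(1 − 0.73) = 1.7 × 2.704.
[S] = 4.60 mM.

4.60 mM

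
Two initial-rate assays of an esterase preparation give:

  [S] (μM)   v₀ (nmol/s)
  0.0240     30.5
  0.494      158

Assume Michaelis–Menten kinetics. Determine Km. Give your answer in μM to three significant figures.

From v = Vmax[S]/(Km+[S]), each point gives Vmax = v(Km+[S])/[S].
Equating: 30.5(Km+0.0240)/0.0240 = 158(Km+0.494)/0.494.
1271·Km + 30.5 = 319.8·Km + 158, so (1271 − 319.8)·Km = 158 − 30.5.
Km = 127.5/951.0 = 0.134 μM; then Vmax = 30.5(0.134+0.0240)/0.0240 = 201 nmol/s.

0.134 μM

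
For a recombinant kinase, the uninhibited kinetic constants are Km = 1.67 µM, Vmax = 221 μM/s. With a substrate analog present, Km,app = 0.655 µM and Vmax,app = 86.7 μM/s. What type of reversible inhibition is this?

Both Km and Vmax decrease by the same factor (~2.55-fold) — characteristic of uncompetitive inhibition.

uncompetitive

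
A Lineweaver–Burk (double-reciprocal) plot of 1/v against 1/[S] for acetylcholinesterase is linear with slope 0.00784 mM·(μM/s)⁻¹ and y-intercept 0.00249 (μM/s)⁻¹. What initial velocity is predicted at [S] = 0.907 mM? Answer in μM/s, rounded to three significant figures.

The y-intercept is 1/Vmax, so Vmax = 1/0.00249 = 402 μM/s.
The slope is Km/Vmax, so Km = 0.00784 × 402 = 3.15 mM.
Then v = 402 × 0.907/(3.15 + 0.907) = 89.8 μM/s.

89.8 μM/s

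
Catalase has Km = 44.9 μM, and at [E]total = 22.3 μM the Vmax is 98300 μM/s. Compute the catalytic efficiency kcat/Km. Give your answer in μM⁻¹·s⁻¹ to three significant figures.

98.2 μM⁻¹·s⁻¹

kcat = Vmax/[E]total = 98300/22.3 = 4410 s⁻¹.
kcat/Km = 4410/44.9 = 98.2 μM⁻¹·s⁻¹.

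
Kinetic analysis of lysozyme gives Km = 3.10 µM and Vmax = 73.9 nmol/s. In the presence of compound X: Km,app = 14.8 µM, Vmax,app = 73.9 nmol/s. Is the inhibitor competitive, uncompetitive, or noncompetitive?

competitive

Km increases (3.10 → 14.8 µM) while Vmax is unchanged — the hallmark of competitive inhibition.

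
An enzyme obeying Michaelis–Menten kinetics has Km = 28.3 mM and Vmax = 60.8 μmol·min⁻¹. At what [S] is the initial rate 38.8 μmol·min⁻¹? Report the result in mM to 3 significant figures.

49.9 mM

Rearranging v = Vmax[S]/(Km+[S]) gives [S] = Km·v/(Vmax − v).
[S] = 28.3 × 38.8 / (60.8 − 38.8) = 1098/22.00 = 49.9 mM.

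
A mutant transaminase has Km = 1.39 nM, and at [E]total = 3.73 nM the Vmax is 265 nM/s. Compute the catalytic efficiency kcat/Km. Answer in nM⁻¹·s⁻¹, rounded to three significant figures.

kcat = Vmax/[E]total = 265/3.73 = 71.0 s⁻¹.
kcat/Km = 71.0/1.39 = 51.1 nM⁻¹·s⁻¹.

51.1 nM⁻¹·s⁻¹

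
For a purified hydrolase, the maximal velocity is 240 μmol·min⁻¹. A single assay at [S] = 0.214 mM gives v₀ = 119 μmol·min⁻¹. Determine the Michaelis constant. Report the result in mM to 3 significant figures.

0.218 mM

From v = Vmax[S]/(Km+[S]), Km = [S](Vmax − v)/v.
Km = 0.214 × (240 − 119) / 119 = 25.89/119 = 0.218 mM.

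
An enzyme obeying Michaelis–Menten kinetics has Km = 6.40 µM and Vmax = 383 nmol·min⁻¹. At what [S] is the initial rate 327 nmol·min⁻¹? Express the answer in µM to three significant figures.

The required fractional saturation is v/Vmax = 327/383 = 0.8538.
Then [S]/(Km+[S]) = 0.8538 ⇒ [S] = 6.40 × 0.8538/(1 − 0.8538) = 37.4 µM.

37.4 µM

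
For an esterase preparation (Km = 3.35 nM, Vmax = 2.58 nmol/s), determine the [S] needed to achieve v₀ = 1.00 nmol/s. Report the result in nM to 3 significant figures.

Rearranging v = Vmax[S]/(Km+[S]) gives [S] = Km·v/(Vmax − v).
[S] = 3.35 × 1.00 / (2.58 − 1.00) = 3.350/1.580 = 2.12 nM.

2.12 nM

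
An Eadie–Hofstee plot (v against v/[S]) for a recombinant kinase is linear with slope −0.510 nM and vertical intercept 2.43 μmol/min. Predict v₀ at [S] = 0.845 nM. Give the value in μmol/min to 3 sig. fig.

In the Eadie–Hofstee form v = Vmax − Km·(v/[S]), the slope is −Km and the intercept is Vmax, so Km = 0.510 nM and Vmax = 2.43 μmol/min.
v = 2.43 × 0.845/(0.510 + 0.845) = 1.52 μmol/min.

1.52 μmol/min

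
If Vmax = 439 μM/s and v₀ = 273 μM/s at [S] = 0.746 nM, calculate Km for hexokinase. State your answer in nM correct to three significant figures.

0.454 nM

v/Vmax = 273/439 = 0.6219 = [S]/(Km+[S]).
So Km + [S] = [S]/0.6219 = 1.200 nM, giving Km = 1.200 − 0.746 = 0.454 nM.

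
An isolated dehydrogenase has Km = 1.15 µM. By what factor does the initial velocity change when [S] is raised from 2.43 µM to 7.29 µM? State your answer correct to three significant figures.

1.27

The fractional saturations are [S]/(Km+[S]) = 2.43/3.580 = 0.6788 and 7.29/8.440 = 0.8637.
v₂/v₁ is just their ratio: 0.8637/0.6788 = 1.27.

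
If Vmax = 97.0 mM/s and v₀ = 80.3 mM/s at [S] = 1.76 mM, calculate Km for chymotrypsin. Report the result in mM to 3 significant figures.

From v = Vmax[S]/(Km+[S]), Km = [S](Vmax − v)/v.
Km = 1.76 × (97.0 − 80.3) / 80.3 = 29.39/80.3 = 0.366 mM.

0.366 mM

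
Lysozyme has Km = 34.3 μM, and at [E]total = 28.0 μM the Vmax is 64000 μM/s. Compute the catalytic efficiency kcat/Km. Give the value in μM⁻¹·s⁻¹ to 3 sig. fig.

kcat = Vmax/[E]total = 64000/28.0 = 2290 s⁻¹.
kcat/Km = 2290/34.3 = 66.6 μM⁻¹·s⁻¹.

66.6 μM⁻¹·s⁻¹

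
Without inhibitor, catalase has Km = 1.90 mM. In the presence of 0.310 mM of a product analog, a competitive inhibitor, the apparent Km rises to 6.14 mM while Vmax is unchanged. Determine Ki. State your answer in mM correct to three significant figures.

Competitive: Km,app = α·Km with α = 1 + [I]/Ki.
α = Km,app/Km = 6.14/1.90 = 3.232.
Ki = [I]/(α − 1) = 0.310/2.232 = 0.139 mM.

0.139 mM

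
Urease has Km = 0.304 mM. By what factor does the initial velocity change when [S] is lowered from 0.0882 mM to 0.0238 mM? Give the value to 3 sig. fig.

0.323

Since Vmax cancels, v₂/v₁ = [S]₂(Km+[S]₁) / [S]₁(Km+[S]₂).
= 0.0238×(0.304+0.0882) / (0.0882×(0.304+0.0238)) = 0.009334/0.02891 = 0.323.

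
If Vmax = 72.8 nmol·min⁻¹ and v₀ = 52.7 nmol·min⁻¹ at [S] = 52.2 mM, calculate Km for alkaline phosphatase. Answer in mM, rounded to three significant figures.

19.9 mM

From v = Vmax[S]/(Km+[S]), Km = [S](Vmax − v)/v.
Km = 52.2 × (72.8 − 52.7) / 52.7 = 1049/52.7 = 19.9 mM.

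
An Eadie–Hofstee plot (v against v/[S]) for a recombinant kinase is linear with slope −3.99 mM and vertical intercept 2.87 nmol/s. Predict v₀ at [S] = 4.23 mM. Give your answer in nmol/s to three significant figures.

In the Eadie–Hofstee form v = Vmax − Km·(v/[S]), the slope is −Km and the intercept is Vmax, so Km = 3.99 mM and Vmax = 2.87 nmol/s.
v = 2.87 × 4.23/(3.99 + 4.23) = 1.48 nmol/s.

1.48 nmol/s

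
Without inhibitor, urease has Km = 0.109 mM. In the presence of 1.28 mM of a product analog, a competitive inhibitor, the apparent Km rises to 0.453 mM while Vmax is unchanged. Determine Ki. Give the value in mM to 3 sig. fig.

Competitive: Km,app = α·Km with α = 1 + [I]/Ki.
α = Km,app/Km = 0.453/0.109 = 4.156.
Since α = 1 + [I]/Ki, [I]/Ki = 4.156 − 1 = 3.156 and Ki = 1.28/3.156 = 0.406 mM.

0.406 mM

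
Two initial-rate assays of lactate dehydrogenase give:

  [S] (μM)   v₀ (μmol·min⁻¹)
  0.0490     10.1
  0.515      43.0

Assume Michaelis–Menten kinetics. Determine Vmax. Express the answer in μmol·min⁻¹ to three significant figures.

In reciprocal form, 1/v = (Km/Vmax)·(1/[S]) + 1/Vmax. The two points give (1/[S], 1/v) = (20.41, 0.09901) and (1.942, 0.02326).
Slope = (0.09901 − 0.02326)/(20.41 − 1.942) = 0.004102; intercept = 0.09901 − 0.004102×20.41 = 0.01529.
Vmax = 1/intercept = 65.4 μmol·min⁻¹; Km = slope × Vmax = 0.004102 × 65.4 = 0.268 μM.

65.4 μmol·min⁻¹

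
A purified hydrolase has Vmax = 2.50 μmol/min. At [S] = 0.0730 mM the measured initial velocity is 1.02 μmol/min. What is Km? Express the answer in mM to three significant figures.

From v = Vmax[S]/(Km+[S]), Km = [S](Vmax − v)/v.
Km = 0.0730 × (2.50 − 1.02) / 1.02 = 0.1080/1.02 = 0.106 mM.

0.106 mM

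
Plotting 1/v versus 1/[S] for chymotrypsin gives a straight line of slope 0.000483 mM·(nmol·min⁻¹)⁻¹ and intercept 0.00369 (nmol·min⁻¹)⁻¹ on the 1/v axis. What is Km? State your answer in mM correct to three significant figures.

y-intercept = 1/Vmax ⇒ Vmax = 271 nmol·min⁻¹; slope = Km/Vmax ⇒ Km = slope × Vmax.
Km = 0.000483 × 271 = 0.131 mM.

0.131 mM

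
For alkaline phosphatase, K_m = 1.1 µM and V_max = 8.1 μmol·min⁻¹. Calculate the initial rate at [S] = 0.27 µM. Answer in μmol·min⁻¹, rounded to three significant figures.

v = Vmax·[S]/(Km + [S]) = 8.1 × 0.27 / (1.1 + 0.27)
  = 2.187 / 1.370 = 1.60 μmol·min⁻¹.

1.60 μmol·min⁻¹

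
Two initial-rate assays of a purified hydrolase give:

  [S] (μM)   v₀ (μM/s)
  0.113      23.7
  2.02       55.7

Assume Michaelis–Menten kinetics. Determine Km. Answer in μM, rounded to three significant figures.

0.176 μM

From v = Vmax[S]/(Km+[S]), each point gives Vmax = v(Km+[S])/[S].
Equating: 23.7(Km+0.113)/0.113 = 55.7(Km+2.02)/2.02.
209.7·Km + 23.7 = 27.57·Km + 55.7, so (209.7 − 27.57)·Km = 55.7 − 23.7.
Km = 32.00/182.2 = 0.176 μM; then Vmax = 23.7(0.176+0.113)/0.113 = 60.5 μM/s.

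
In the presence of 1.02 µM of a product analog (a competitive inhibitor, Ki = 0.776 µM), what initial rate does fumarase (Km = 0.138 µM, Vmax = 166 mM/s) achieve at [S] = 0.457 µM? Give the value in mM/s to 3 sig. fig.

97.7 mM/s

α = 1 + [I]/Ki = 1 + 1.02/0.776 = 2.314.
For a competitive inhibitor, Vmax is unchanged and the apparent Km becomes α·Km: Km,app = 0.319 µM, Vmax,app = 166 mM/s.
v = Vmax,app·[S]/(Km,app + [S]) = 166 × 0.457/(0.319 + 0.457) = 97.7 mM/s.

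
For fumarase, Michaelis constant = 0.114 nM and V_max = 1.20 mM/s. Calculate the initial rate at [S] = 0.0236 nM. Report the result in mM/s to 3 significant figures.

v = Vmax·[S]/(Km + [S]) = 1.20 × 0.0236 / (0.114 + 0.0236)
  = 0.02832 / 0.1376 = 0.206 mM/s.

0.206 mM/s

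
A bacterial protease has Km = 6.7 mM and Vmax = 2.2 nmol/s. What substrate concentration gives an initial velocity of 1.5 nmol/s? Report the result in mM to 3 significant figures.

Rearranging v = Vmax[S]/(Km+[S]) gives [S] = Km·v/(Vmax − v).
[S] = 6.7 × 1.5 / (2.2 − 1.5) = 10.05/0.7000 = 14.4 mM.

14.4 mM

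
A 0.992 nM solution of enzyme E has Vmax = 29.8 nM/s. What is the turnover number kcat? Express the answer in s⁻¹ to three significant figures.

30.0 s⁻¹

kcat = Vmax/[E]total = 29.8 nM/s / 0.992 nM = 30.0 s⁻¹.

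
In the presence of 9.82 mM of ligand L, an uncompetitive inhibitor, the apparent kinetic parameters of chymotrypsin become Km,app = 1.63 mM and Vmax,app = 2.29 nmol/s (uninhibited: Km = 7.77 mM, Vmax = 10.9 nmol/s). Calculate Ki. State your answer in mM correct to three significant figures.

2.61 mM

Uncompetitive: Vmax,app = Vmax/α (and Km,app = Km/α) with α = 1 + [I]/Ki.
α = Vmax/Vmax,app = 10.9/2.29 = 4.760.
Ki = [I]/(α − 1) = 9.82/3.760 = 2.61 mM.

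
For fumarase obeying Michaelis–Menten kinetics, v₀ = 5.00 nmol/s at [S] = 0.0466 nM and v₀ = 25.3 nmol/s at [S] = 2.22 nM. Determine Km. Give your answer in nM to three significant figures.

0.212 nM

From v = Vmax[S]/(Km+[S]), each point gives Vmax = v(Km+[S])/[S].
Equating: 5.00(Km+0.0466)/0.0466 = 25.3(Km+2.22)/2.22.
107.3·Km + 5.00 = 11.40·Km + 25.3, so (107.3 − 11.40)·Km = 25.3 − 5.00.
Km = 20.30/95.90 = 0.212 nM; then Vmax = 5.00(0.212+0.0466)/0.0466 = 27.7 nmol/s.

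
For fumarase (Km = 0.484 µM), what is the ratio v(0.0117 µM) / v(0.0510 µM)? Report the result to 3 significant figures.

The fractional saturations are [S]/(Km+[S]) = 0.0510/0.5350 = 0.09533 and 0.0117/0.4957 = 0.02360.
v₂/v₁ is just their ratio: 0.02360/0.09533 = 0.248.

0.248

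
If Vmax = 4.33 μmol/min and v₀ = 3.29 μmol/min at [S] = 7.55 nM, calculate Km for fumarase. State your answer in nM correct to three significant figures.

2.39 nM

From v = Vmax[S]/(Km+[S]), Km = [S](Vmax − v)/v.
Km = 7.55 × (4.33 − 3.29) / 3.29 = 7.852/3.29 = 2.39 nM.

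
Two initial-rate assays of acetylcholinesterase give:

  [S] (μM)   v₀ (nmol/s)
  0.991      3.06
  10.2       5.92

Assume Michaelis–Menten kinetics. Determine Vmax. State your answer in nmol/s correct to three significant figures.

6.58 nmol/s

In reciprocal form, 1/v = (Km/Vmax)·(1/[S]) + 1/Vmax. The two points give (1/[S], 1/v) = (1.009, 0.3268) and (0.09804, 0.1689).
Slope = (0.3268 − 0.1689)/(1.009 − 0.09804) = 0.1733; intercept = 0.3268 − 0.1733×1.009 = 0.1519.
Vmax = 1/intercept = 6.58 nmol/s; Km = slope × Vmax = 0.1733 × 6.58 = 1.14 μM.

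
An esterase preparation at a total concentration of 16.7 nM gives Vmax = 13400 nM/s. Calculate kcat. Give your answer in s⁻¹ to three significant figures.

802 s⁻¹

kcat = Vmax/[E]total = 13400 nM/s / 16.7 nM = 802 s⁻¹.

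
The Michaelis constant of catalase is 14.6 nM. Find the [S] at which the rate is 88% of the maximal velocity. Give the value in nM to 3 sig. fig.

v/Vmax = [S]/(Km+[S]) = 0.88, so [S] = Km·0.88/(1 − 0.88) = 14.6 × 7.333.
[S] = 107 nM.

107 nM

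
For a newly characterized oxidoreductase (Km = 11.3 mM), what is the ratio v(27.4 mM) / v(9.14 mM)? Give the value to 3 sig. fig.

The fractional saturations are [S]/(Km+[S]) = 9.14/20.44 = 0.4472 and 27.4/38.70 = 0.7080.
v₂/v₁ is just their ratio: 0.7080/0.4472 = 1.58.

1.58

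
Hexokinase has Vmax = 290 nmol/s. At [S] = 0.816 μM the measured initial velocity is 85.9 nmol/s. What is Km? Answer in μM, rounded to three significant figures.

From v = Vmax[S]/(Km+[S]), Km = [S](Vmax − v)/v.
Km = 0.816 × (290 − 85.9) / 85.9 = 166.5/85.9 = 1.94 μM.

1.94 μM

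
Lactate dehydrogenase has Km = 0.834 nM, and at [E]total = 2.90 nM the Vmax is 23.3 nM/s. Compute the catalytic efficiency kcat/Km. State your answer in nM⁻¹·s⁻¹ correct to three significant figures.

kcat = Vmax/[E]total = 23.3/2.90 = 8.03 s⁻¹.
kcat/Km = 8.03/0.834 = 9.63 nM⁻¹·s⁻¹.

9.63 nM⁻¹·s⁻¹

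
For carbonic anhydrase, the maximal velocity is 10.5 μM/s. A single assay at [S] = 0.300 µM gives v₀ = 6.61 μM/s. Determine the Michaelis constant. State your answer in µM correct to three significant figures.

0.177 µM

v/Vmax = 6.61/10.5 = 0.6295 = [S]/(Km+[S]).
So Km + [S] = [S]/0.6295 = 0.4766 µM, giving Km = 0.4766 − 0.300 = 0.177 µM.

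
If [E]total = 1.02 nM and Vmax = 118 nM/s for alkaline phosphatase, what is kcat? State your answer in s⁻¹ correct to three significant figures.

116 s⁻¹

kcat = Vmax/[E]total = 118 nM/s / 1.02 nM = 116 s⁻¹.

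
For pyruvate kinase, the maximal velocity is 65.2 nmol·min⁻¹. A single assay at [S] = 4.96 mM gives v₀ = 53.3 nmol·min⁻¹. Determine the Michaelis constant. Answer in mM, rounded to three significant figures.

1.11 mM

v/Vmax = 53.3/65.2 = 0.8175 = [S]/(Km+[S]).
So Km + [S] = [S]/0.8175 = 6.067 mM, giving Km = 6.067 − 4.96 = 1.11 mM.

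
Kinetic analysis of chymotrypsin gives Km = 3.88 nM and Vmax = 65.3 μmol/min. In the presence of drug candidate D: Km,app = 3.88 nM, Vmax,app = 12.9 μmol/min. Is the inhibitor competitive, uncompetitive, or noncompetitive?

noncompetitive

Vmax decreases (65.3 → 12.9 μmol/min) while Km is unchanged — pure noncompetitive inhibition.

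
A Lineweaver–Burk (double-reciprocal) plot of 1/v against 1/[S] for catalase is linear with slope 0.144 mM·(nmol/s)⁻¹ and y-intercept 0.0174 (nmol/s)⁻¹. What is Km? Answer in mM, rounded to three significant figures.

8.28 mM

y-intercept = 1/Vmax ⇒ Vmax = 57.5 nmol/s; slope = Km/Vmax ⇒ Km = slope × Vmax.
Km = 0.144 × 57.5 = 8.28 mM.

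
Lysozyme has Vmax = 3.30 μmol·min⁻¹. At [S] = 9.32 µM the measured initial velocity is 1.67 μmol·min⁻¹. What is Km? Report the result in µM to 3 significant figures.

9.10 µM

v/Vmax = 1.67/3.30 = 0.5061 = [S]/(Km+[S]).
So Km + [S] = [S]/0.5061 = 18.42 µM, giving Km = 18.42 − 9.32 = 9.10 µM.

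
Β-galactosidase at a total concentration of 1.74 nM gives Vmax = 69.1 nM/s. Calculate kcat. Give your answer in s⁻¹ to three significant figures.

39.7 s⁻¹

kcat = Vmax/[E]total = 69.1 nM/s / 1.74 nM = 39.7 s⁻¹.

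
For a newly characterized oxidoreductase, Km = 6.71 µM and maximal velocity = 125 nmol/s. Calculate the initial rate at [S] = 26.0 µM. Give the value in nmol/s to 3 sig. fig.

99.4 nmol/s

v = Vmax·[S]/(Km + [S]) = 125 × 26.0 / (6.71 + 26.0)
  = 3250 / 32.71 = 99.4 nmol/s.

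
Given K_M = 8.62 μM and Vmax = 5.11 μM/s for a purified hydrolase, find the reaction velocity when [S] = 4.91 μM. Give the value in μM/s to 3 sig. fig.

[S]/(Km+[S]) = 4.91/13.53 = 0.3629, the fractional saturation.
v = 0.3629 × Vmax = 0.3629 × 5.11 = 1.85 μM/s.

1.85 μM/s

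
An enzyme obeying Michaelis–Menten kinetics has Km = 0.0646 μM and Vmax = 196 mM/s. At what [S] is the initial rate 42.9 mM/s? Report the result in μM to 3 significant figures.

Rearranging v = Vmax[S]/(Km+[S]) gives [S] = Km·v/(Vmax − v).
[S] = 0.0646 × 42.9 / (196 − 42.9) = 2.771/153.1 = 0.0181 μM.

0.0181 μM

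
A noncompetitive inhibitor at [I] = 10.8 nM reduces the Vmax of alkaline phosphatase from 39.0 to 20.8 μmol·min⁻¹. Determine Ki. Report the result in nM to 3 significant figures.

Noncompetitive: Vmax,app = Vmax/α with α = 1 + [I]/Ki.
α = Vmax/Vmax,app = 39.0/20.8 = 1.875.
Ki = [I]/(α − 1) = 10.8/0.8750 = 12.3 nM.

12.3 nM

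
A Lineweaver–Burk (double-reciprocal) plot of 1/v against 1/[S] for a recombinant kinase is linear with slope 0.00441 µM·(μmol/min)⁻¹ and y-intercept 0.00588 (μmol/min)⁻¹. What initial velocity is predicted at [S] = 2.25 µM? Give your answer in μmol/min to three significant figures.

The y-intercept is 1/Vmax, so Vmax = 1/0.00588 = 170 μmol/min.
The slope is Km/Vmax, so Km = 0.00441 × 170 = 0.750 µM.
Then v = 170 × 2.25/(0.750 + 2.25) = 128 μmol/min.

128 μmol/min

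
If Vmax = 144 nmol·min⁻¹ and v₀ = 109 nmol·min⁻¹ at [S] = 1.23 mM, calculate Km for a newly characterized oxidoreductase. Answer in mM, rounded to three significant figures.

v/Vmax = 109/144 = 0.7569 = [S]/(Km+[S]).
So Km + [S] = [S]/0.7569 = 1.625 mM, giving Km = 1.625 − 1.23 = 0.395 mM.

0.395 mM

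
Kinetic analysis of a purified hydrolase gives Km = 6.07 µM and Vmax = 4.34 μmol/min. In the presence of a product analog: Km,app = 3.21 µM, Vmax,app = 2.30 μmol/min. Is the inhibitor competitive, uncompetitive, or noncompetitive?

Both Km and Vmax decrease by the same factor (~1.89-fold) — characteristic of uncompetitive inhibition.

uncompetitive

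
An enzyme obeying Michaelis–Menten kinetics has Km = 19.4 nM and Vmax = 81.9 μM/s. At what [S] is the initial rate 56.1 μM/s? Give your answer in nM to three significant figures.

Rearranging v = Vmax[S]/(Km+[S]) gives [S] = Km·v/(Vmax − v).
[S] = 19.4 × 56.1 / (81.9 − 56.1) = 1088/25.80 = 42.2 nM.

42.2 nM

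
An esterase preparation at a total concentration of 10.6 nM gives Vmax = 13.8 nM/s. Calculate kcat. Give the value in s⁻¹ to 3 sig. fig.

kcat = Vmax/[E]total = 13.8 nM/s / 10.6 nM = 1.30 s⁻¹.

1.30 s⁻¹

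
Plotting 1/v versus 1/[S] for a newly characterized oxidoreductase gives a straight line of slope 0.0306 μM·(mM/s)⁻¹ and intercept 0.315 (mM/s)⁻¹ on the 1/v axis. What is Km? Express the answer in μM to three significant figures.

0.0971 μM

y-intercept = 1/Vmax ⇒ Vmax = 3.17 mM/s; slope = Km/Vmax ⇒ Km = slope × Vmax.
Km = 0.0306 × 3.17 = 0.0971 μM.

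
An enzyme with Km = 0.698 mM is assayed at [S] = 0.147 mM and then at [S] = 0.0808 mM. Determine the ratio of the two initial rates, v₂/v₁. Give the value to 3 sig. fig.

Since Vmax cancels, v₂/v₁ = [S]₂(Km+[S]₁) / [S]₁(Km+[S]₂).
= 0.0808×(0.698+0.147) / (0.147×(0.698+0.0808)) = 0.06828/0.1145 = 0.596.

0.596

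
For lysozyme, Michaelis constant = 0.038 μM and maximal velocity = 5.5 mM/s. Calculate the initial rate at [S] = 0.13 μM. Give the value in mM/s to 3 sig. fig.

v = Vmax·[S]/(Km + [S]) = 5.5 × 0.13 / (0.038 + 0.13)
  = 0.7150 / 0.1680 = 4.26 mM/s.

4.26 mM/s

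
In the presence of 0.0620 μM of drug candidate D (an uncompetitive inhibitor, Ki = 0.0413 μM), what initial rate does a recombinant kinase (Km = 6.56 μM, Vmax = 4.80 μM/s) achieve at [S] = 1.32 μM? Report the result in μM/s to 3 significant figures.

α = 1 + [I]/Ki = 1 + 0.0620/0.0413 = 2.501.
For an uncompetitive inhibitor, both parameters are divided by α, giving Vmax/α and Km/α: Km,app = 2.62 μM, Vmax,app = 1.92 μM/s.
v = Vmax,app·[S]/(Km,app + [S]) = 1.92 × 1.32/(2.62 + 1.32) = 0.642 μM/s.

0.642 μM/s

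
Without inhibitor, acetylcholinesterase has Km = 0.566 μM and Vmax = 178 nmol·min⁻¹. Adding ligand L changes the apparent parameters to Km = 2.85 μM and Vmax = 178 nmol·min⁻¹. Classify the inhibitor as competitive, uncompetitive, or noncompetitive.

competitive

Km increases (0.566 → 2.85 μM) while Vmax is unchanged — the hallmark of competitive inhibition.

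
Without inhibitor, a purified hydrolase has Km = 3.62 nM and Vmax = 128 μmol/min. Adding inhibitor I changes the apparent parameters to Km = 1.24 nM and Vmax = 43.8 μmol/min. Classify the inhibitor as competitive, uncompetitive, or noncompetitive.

Both Km and Vmax decrease by the same factor (~2.92-fold) — characteristic of uncompetitive inhibition.

uncompetitive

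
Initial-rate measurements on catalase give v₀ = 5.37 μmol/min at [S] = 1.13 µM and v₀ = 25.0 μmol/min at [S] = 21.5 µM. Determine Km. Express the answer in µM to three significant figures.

5.47 µM

In reciprocal form, 1/v = (Km/Vmax)·(1/[S]) + 1/Vmax. The two points give (1/[S], 1/v) = (0.8850, 0.1862) and (0.04651, 0.04000).
Slope = (0.1862 − 0.04000)/(0.8850 − 0.04651) = 0.1744; intercept = 0.1862 − 0.1744×0.8850 = 0.03189.
Vmax = 1/intercept = 31.4 μmol/min; Km = slope × Vmax = 0.1744 × 31.4 = 5.47 µM.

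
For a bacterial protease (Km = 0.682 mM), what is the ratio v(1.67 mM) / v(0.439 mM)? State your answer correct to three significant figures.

1.81

The fractional saturations are [S]/(Km+[S]) = 0.439/1.121 = 0.3916 and 1.67/2.352 = 0.7100.
v₂/v₁ is just their ratio: 0.7100/0.3916 = 1.81.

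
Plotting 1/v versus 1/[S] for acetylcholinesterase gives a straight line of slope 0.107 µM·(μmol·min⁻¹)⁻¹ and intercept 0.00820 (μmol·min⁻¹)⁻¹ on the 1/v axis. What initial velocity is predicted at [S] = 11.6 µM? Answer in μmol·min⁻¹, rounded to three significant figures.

57.4 μmol·min⁻¹

The y-intercept is 1/Vmax, so Vmax = 1/0.00820 = 122 μmol·min⁻¹.
The slope is Km/Vmax, so Km = 0.107 × 122 = 13.0 µM.
Then v = 122 × 11.6/(13.0 + 11.6) = 57.4 μmol·min⁻¹.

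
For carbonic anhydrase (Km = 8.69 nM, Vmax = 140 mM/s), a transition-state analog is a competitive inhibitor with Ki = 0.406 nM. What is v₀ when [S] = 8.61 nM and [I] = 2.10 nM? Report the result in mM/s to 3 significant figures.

19.4 mM/s

α = 1 + [I]/Ki = 1 + 2.10/0.406 = 6.172.
For a competitive inhibitor, Vmax is unchanged and the apparent Km becomes α·Km: Km,app = 53.6 nM, Vmax,app = 140 mM/s.
v = Vmax,app·[S]/(Km,app + [S]) = 140 × 8.61/(53.6 + 8.61) = 19.4 mM/s.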